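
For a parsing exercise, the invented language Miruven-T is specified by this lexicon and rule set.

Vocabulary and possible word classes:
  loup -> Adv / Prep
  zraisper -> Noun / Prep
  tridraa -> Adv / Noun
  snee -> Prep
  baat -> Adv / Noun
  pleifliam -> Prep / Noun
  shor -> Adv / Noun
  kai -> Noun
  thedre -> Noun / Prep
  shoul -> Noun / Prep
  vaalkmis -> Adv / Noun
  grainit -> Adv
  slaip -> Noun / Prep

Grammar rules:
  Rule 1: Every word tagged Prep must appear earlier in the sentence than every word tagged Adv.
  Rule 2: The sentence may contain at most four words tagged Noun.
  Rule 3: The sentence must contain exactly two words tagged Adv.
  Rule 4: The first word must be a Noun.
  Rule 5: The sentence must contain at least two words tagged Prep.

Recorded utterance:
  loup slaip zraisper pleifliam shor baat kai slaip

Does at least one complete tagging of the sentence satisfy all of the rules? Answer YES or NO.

NO

Candidates per position — 1:loup {Adv,Prep}; 2:slaip {Noun,Prep}; 3:zraisper {Noun,Prep}; 4:pleifliam {Prep,Noun}; 5:shor {Adv,Noun}; 6:baat {Adv,Noun}; 7:kai {Noun}; 8:slaip {Noun,Prep}.
Rule 4 cannot be satisfied by any choice of tags from the lexicon.
So there is no consistent tagging.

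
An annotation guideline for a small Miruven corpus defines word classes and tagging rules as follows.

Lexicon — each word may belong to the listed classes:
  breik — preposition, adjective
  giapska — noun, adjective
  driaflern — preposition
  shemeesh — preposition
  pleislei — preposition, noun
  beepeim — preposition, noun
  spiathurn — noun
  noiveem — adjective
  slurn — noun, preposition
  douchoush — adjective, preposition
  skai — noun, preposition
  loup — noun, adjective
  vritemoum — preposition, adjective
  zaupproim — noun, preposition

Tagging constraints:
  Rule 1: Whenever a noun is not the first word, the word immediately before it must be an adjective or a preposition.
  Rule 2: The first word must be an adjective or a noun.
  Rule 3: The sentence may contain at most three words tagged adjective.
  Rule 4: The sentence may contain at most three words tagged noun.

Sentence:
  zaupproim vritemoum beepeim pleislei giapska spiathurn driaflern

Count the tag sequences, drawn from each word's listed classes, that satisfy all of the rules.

6

Candidates per position — 1:zaupproim {noun,preposition}; 2:vritemoum {preposition,adjective}; 3:beepeim {preposition,noun}; 4:pleislei {preposition,noun}; 5:giapska {noun,adjective}; 6:spiathurn {noun}; 7:driaflern {preposition}.
There are 32 candidate sequences in total.
Checking each against the rules leaves 6 sequences.
Count = 6.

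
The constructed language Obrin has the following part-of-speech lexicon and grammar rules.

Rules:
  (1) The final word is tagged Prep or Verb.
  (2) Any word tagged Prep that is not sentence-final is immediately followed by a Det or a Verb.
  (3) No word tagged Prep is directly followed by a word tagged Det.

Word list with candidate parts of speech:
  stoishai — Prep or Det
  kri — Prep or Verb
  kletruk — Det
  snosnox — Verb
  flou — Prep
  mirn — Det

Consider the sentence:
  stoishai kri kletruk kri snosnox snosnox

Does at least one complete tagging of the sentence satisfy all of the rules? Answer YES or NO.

YES

Candidates per position — 1:stoishai {Prep,Det}; 2:kri {Prep,Verb}; 3:kletruk {Det}; 4:kri {Prep,Verb}; 5:snosnox {Verb}; 6:snosnox {Verb}.
One satisfying assignment: Det Verb Det Verb Verb Verb.
Rule-by-rule: rule 1 holds; rule 2 holds; rule 3 holds.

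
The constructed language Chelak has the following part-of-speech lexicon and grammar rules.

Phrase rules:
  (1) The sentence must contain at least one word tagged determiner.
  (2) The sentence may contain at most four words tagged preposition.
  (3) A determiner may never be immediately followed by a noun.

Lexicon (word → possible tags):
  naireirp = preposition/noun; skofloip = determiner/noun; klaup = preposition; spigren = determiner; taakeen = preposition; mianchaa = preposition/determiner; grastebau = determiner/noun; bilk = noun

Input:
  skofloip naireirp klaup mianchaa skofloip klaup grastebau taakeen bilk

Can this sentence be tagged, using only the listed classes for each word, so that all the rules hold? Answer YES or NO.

YES

Candidates per position — 1:skofloip {determiner,noun}; 2:naireirp {preposition,noun}; 3:klaup {preposition}; 4:mianchaa {preposition,determiner}; 5:skofloip {determiner,noun}; 6:klaup {preposition}; 7:grastebau {determiner,noun}; 8:taakeen {preposition}; 9:bilk {noun}.
One satisfying assignment: determiner preposition preposition determiner determiner preposition noun preposition noun.
Rule-by-rule: rule 1 ✓; rule 2 ✓; rule 3 ✓.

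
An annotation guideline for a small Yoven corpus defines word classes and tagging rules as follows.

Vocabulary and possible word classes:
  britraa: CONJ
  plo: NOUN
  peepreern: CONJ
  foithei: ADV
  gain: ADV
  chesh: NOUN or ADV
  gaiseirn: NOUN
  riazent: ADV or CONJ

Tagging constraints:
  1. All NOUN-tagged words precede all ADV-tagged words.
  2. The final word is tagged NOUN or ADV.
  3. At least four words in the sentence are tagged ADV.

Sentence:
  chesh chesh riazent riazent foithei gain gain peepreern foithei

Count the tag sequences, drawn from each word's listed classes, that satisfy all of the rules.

Candidates per position — 1:chesh {NOUN,ADV}; 2:chesh {NOUN,ADV}; 3:riazent {ADV,CONJ}; 4:riazent {ADV,CONJ}; 5:foithei {ADV}; 6:gain {ADV}; 7:gain {ADV}; 8:peepreern {CONJ}; 9:foithei {ADV}.
There are 16 candidate sequences in total.
Checking each against the rules leaves 12 sequences.
Count = 12.

12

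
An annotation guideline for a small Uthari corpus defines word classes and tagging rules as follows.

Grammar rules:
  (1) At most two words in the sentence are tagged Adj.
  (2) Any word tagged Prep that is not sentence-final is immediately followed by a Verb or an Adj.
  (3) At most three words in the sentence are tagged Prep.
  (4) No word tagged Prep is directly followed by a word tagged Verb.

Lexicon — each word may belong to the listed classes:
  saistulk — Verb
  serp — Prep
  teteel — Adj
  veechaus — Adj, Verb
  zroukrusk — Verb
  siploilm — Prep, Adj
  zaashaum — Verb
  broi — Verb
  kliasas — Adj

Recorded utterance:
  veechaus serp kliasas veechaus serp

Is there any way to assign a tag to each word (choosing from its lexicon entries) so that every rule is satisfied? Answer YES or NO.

Candidates per position — 1:veechaus {Adj,Verb}; 2:serp {Prep}; 3:kliasas {Adj}; 4:veechaus {Adj,Verb}; 5:serp {Prep}.
One satisfying assignment: Verb Prep Adj Verb Prep.
Checking: rule 1 holds; rule 2 holds; rule 3 holds; rule 4 holds.

YES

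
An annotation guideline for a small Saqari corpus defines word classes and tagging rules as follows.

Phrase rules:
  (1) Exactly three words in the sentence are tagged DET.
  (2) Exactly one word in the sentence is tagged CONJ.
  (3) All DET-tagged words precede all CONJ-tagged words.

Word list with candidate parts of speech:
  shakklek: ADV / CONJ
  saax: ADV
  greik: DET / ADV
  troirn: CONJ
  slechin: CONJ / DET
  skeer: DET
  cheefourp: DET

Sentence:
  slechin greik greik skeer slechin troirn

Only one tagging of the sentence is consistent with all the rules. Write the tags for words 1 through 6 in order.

Candidates per position — 1:slechin {CONJ,DET}; 2:greik {DET,ADV}; 3:greik {DET,ADV}; 4:skeer {DET}; 5:slechin {CONJ,DET}; 6:troirn {CONJ}.
Position 1: CONJ is ruled out by rule 2; that leaves DET.
Position 5: CONJ is ruled out by rule 2; that leaves DET.
Position 2: DET is ruled out by rule 1; that leaves ADV.
Position 3: DET is ruled out by rule 1; that leaves ADV.
That leaves exactly one tagging: DET ADV ADV DET DET CONJ.
Checking: rule 1 ✓; rule 2 ✓; rule 3 ✓.

DET ADV ADV DET DET CONJ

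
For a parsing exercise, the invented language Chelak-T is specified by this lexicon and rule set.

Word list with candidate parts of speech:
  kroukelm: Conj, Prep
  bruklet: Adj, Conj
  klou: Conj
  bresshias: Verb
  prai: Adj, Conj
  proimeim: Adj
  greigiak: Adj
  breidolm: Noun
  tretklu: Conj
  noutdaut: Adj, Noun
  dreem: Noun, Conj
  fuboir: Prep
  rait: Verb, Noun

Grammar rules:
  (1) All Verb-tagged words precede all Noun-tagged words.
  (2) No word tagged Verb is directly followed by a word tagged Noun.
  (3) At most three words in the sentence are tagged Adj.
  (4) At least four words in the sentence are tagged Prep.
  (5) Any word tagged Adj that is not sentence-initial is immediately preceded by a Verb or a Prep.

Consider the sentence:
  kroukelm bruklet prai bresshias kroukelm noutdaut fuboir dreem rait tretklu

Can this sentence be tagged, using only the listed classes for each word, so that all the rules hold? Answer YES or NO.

NO

Candidates per position — 1:kroukelm {Conj,Prep}; 2:bruklet {Adj,Conj}; 3:prai {Adj,Conj}; 4:bresshias {Verb}; 5:kroukelm {Conj,Prep}; 6:noutdaut {Adj,Noun}; 7:fuboir {Prep}; 8:dreem {Noun,Conj}; 9:rait {Verb,Noun}; 10:tretklu {Conj}.
Rule 4 cannot be satisfied by any choice of tags from the lexicon.
So there is no consistent tagging.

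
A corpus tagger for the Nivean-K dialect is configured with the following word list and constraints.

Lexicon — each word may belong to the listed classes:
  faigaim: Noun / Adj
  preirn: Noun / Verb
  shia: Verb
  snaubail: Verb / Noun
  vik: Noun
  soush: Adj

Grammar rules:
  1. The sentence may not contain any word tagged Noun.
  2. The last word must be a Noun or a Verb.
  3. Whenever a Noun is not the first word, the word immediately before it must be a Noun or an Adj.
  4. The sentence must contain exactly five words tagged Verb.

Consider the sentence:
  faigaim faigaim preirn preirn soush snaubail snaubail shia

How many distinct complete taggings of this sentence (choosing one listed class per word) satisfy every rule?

Candidates per position — 1:faigaim {Noun,Adj}; 2:faigaim {Noun,Adj}; 3:preirn {Noun,Verb}; 4:preirn {Noun,Verb}; 5:soush {Adj}; 6:snaubail {Verb,Noun}; 7:snaubail {Verb,Noun}; 8:shia {Verb}.
There are 64 candidate sequences in total.
The sequences that satisfy every rule: Adj Adj Verb Verb Adj Verb Verb Verb.
Count = 1.

1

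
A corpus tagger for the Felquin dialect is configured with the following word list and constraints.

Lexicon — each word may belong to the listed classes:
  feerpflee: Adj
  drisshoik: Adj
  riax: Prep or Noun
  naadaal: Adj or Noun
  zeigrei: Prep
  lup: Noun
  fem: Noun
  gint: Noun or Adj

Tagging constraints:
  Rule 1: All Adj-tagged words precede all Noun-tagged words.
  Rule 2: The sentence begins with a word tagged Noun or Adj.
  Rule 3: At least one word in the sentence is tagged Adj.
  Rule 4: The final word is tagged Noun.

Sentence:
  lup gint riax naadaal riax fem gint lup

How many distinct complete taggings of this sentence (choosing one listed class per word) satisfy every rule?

Candidates per position — 1:lup {Noun}; 2:gint {Noun,Adj}; 3:riax {Prep,Noun}; 4:naadaal {Adj,Noun}; 5:riax {Prep,Noun}; 6:fem {Noun}; 7:gint {Noun,Adj}; 8:lup {Noun}.
There are 32 candidate sequences in total.
Every candidate sequence violates at least one rule; no consistent tagging exists.
Count = 0.

0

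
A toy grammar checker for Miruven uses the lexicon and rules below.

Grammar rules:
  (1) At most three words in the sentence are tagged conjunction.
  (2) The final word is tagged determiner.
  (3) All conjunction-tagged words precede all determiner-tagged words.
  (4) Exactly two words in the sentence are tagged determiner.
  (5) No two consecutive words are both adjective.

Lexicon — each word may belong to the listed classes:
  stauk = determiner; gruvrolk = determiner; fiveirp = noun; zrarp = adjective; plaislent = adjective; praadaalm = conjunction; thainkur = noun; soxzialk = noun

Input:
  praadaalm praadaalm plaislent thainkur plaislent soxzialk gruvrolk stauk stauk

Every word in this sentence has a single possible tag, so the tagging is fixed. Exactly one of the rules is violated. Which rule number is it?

4

Fixed tagging: conjunction conjunction adjective noun adjective noun determiner determiner determiner.
Rule check: R1 ok, R2 ok, R3 ok, R4 fails, R5 ok.
Only rule 4 fails.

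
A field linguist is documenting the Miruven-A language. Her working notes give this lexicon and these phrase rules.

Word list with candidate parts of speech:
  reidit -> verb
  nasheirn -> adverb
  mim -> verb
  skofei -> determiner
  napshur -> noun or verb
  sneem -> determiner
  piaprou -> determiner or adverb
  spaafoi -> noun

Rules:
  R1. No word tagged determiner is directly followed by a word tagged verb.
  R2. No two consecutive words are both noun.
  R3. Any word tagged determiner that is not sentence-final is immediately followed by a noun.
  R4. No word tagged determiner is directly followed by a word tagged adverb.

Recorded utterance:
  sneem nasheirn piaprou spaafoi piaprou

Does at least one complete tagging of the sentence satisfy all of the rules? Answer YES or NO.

NO

Candidates per position — 1:sneem {determiner}; 2:nasheirn {adverb}; 3:piaprou {determiner,adverb}; 4:spaafoi {noun}; 5:piaprou {determiner,adverb}.
Rule 3 cannot be satisfied by any choice of tags from the lexicon.
So there is no consistent tagging.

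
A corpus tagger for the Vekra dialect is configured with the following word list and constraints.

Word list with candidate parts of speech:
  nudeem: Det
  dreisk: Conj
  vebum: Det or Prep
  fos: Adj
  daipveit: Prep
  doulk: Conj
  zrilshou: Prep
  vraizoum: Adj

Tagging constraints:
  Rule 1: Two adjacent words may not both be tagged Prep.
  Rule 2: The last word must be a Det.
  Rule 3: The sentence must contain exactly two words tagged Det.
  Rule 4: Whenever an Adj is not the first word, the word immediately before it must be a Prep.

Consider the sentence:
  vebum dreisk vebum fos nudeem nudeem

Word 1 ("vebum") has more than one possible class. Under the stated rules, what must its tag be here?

Prep

Candidates per position — 1:vebum {Det,Prep}; 2:dreisk {Conj}; 3:vebum {Det,Prep}; 4:fos {Adj}; 5:nudeem {Det}; 6:nudeem {Det}.
Position 1: Det is ruled out by rule 3; that leaves Prep.
Position 3: Det is ruled out by rule 3; that leaves Prep.
The unique satisfying tagging is: Prep Conj Prep Adj Det Det.
Checking: rule 1 ✓; rule 2 ✓; rule 3 ✓; rule 4 ✓.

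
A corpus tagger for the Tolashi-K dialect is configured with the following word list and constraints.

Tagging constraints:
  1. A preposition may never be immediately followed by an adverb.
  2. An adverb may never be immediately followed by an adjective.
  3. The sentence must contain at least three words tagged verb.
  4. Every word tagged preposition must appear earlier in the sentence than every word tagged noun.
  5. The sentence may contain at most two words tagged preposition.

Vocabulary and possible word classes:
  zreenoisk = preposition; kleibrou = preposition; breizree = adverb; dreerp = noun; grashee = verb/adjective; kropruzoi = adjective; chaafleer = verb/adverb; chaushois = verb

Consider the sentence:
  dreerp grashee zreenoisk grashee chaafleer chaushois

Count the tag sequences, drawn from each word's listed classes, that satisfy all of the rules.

Candidates per position — 1:dreerp {noun}; 2:grashee {verb,adjective}; 3:zreenoisk {preposition}; 4:grashee {verb,adjective}; 5:chaafleer {verb,adverb}; 6:chaushois {verb}.
There are 8 candidate sequences in total.
Rule 4 cannot be satisfied by any choice of tags from the lexicon.
So there is no consistent tagging.
Count = 0.

0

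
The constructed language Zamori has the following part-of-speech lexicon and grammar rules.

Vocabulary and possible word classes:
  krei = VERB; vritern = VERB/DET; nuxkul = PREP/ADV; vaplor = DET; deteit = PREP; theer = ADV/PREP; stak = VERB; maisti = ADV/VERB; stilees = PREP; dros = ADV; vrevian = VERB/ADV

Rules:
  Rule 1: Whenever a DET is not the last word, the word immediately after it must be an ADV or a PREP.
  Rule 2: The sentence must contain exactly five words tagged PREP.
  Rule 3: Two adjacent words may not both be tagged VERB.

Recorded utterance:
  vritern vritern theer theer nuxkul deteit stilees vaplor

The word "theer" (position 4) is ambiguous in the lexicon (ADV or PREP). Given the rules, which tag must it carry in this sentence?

PREP

Candidates per position — 1:vritern {VERB,DET}; 2:vritern {VERB,DET}; 3:theer {ADV,PREP}; 4:theer {ADV,PREP}; 5:nuxkul {PREP,ADV}; 6:deteit {PREP}; 7:stilees {PREP}; 8:vaplor {DET}.
Position 1: DET is ruled out by rule 1; that leaves VERB.
Position 2: VERB is ruled out by rule 3; that leaves DET.
Position 3: ADV is ruled out by rule 2; that leaves PREP.
Position 4: ADV is ruled out by rule 2; that leaves PREP.
Position 5: ADV is ruled out by rule 2; that leaves PREP.
The unique satisfying tagging is: VERB DET PREP PREP PREP PREP PREP DET.
Rule-by-rule: rule 1 satisfied; rule 2 satisfied; rule 3 satisfied.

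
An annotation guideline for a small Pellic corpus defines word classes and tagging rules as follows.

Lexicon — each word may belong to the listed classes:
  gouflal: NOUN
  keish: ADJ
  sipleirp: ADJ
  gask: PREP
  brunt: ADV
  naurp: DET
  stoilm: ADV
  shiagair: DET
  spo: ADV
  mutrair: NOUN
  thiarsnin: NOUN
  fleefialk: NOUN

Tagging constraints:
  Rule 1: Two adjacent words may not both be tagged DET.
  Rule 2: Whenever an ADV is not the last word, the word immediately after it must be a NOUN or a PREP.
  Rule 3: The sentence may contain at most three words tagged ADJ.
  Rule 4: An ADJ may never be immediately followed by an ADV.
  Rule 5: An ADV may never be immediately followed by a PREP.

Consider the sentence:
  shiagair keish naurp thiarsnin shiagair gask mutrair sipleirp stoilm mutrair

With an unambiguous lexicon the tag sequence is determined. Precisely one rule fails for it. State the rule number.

Fixed tagging: DET ADJ DET NOUN DET PREP NOUN ADJ ADV NOUN.
Rule check: R1 ✓, R2 ✓, R3 ✓, R4 ✗, R5 ✓.
Only rule 4 fails.

4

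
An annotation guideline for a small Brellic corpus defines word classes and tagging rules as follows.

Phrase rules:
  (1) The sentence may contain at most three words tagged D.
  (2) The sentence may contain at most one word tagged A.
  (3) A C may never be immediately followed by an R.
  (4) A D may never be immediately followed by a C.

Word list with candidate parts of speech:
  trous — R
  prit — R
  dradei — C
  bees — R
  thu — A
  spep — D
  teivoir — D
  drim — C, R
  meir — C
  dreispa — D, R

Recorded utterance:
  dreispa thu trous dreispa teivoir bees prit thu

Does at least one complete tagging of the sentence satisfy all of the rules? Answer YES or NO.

NO

Candidates per position — 1:dreispa {D,R}; 2:thu {A}; 3:trous {R}; 4:dreispa {D,R}; 5:teivoir {D}; 6:bees {R}; 7:prit {R}; 8:thu {A}.
Rule 2 cannot be satisfied by any choice of tags from the lexicon.
So there is no consistent tagging.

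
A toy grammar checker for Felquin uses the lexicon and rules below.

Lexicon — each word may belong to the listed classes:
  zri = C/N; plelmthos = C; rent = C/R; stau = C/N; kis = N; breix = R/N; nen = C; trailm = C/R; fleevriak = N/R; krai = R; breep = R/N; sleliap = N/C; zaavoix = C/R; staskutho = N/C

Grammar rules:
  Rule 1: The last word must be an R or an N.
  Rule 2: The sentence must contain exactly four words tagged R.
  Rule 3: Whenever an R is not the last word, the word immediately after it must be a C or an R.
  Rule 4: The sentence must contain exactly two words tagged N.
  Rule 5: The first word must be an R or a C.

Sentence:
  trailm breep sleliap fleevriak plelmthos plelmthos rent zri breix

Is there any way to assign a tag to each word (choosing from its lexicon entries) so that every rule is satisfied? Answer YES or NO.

NO

Candidates per position — 1:trailm {C,R}; 2:breep {R,N}; 3:sleliap {N,C}; 4:fleevriak {N,R}; 5:plelmthos {C}; 6:plelmthos {C}; 7:rent {C,R}; 8:zri {C,N}; 9:breix {R,N}.
Every candidate sequence violates at least one rule; no consistent tagging exists.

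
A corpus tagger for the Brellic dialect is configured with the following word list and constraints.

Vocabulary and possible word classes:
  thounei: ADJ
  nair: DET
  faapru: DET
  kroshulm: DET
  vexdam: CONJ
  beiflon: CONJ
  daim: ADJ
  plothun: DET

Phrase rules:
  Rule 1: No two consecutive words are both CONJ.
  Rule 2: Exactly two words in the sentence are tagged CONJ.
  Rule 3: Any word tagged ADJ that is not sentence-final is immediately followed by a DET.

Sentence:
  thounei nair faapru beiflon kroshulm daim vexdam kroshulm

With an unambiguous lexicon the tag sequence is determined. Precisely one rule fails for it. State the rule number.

Fixed tagging: ADJ DET DET CONJ DET ADJ CONJ DET.
Rule check: R1 ✓, R2 ✓, R3 ✗.
Only rule 3 fails.

3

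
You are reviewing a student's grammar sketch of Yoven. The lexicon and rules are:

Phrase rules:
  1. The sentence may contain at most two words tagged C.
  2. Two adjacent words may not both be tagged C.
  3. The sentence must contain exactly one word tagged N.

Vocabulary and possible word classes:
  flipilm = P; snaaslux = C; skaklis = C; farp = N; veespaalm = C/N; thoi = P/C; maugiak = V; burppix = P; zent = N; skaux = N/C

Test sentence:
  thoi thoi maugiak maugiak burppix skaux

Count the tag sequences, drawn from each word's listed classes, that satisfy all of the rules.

Candidates per position — 1:thoi {P,C}; 2:thoi {P,C}; 3:maugiak {V}; 4:maugiak {V}; 5:burppix {P}; 6:skaux {N,C}.
There are 8 candidate sequences in total.
The sequences that satisfy every rule: P P V V P N; P C V V P N; C P V V P N.
Count = 3.

3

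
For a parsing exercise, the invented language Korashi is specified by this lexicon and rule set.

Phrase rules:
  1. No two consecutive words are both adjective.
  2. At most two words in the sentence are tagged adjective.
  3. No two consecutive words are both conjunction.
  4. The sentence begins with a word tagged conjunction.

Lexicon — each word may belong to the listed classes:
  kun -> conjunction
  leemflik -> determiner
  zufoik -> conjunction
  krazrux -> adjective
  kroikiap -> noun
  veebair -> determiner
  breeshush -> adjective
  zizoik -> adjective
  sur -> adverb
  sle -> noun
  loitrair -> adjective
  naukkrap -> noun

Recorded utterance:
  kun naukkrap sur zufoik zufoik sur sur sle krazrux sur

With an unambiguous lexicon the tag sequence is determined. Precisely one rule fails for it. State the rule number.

3

Fixed tagging: conjunction noun adverb conjunction conjunction adverb adverb noun adjective adverb.
Rule check: R1 ✓, R2 ✓, R3 ✗, R4 ✓.
Only rule 3 fails.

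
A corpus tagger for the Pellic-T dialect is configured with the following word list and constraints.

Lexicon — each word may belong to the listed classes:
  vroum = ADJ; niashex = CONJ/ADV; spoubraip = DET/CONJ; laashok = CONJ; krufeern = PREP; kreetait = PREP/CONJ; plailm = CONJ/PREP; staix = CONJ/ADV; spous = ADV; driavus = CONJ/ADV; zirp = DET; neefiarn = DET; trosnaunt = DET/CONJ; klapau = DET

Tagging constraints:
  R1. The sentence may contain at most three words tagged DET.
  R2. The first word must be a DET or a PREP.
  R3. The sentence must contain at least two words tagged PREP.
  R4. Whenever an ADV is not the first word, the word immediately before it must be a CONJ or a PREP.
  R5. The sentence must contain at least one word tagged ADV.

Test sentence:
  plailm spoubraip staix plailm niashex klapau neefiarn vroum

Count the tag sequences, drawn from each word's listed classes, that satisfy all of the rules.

Candidates per position — 1:plailm {CONJ,PREP}; 2:spoubraip {DET,CONJ}; 3:staix {CONJ,ADV}; 4:plailm {CONJ,PREP}; 5:niashex {CONJ,ADV}; 6:klapau {DET}; 7:neefiarn {DET}; 8:vroum {ADJ}.
There are 32 candidate sequences in total.
The sequences that satisfy every rule: PREP DET CONJ PREP ADV DET DET ADJ; PREP CONJ CONJ PREP ADV DET DET ADJ; PREP CONJ ADV PREP CONJ DET DET ADJ; PREP CONJ ADV PREP ADV DET DET ADJ.
Count = 4.

4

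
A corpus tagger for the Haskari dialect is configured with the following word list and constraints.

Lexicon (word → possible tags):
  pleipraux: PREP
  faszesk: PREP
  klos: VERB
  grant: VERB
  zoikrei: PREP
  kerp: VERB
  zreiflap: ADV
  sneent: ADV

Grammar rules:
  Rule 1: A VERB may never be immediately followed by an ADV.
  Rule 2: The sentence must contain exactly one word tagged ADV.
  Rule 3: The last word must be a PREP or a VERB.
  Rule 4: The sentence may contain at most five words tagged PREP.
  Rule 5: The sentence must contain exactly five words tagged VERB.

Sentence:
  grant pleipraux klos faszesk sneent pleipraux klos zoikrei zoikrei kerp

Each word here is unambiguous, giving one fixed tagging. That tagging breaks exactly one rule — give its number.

5

Fixed tagging: VERB PREP VERB PREP ADV PREP VERB PREP PREP VERB.
Checking each rule: R1 ✓, R2 ✓, R3 ✓, R4 ✓, R5 ✗.
Only rule 5 fails.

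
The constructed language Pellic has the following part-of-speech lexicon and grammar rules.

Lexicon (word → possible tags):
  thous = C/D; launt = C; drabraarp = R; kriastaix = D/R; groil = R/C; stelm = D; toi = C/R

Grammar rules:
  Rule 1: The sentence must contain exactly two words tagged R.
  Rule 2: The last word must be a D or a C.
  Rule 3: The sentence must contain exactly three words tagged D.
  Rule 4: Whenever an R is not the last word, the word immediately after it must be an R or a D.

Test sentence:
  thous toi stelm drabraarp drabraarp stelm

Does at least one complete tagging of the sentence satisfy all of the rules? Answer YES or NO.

Candidates per position — 1:thous {C,D}; 2:toi {C,R}; 3:stelm {D}; 4:drabraarp {R}; 5:drabraarp {R}; 6:stelm {D}.
One satisfying assignment: D C D R R D.
Check: rule 1 holds; rule 2 holds; rule 3 holds; rule 4 holds.

YES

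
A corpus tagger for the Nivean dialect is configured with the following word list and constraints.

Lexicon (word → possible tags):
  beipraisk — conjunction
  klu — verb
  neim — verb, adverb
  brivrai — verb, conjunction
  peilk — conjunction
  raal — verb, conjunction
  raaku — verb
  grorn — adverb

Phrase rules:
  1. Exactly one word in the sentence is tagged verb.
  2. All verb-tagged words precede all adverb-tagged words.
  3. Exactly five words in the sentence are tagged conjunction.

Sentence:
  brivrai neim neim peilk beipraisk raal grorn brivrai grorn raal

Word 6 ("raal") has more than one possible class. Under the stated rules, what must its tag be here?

Candidates per position — 1:brivrai {verb,conjunction}; 2:neim {verb,adverb}; 3:neim {verb,adverb}; 4:peilk {conjunction}; 5:beipraisk {conjunction}; 6:raal {verb,conjunction}; 7:grorn {adverb}; 8:brivrai {verb,conjunction}; 9:grorn {adverb}; 10:raal {verb,conjunction}.
Position 8: verb is ruled out by rule 2; that leaves conjunction.
Position 10: verb is ruled out by rule 2; that leaves conjunction.
Position 6: the remaining choice is settled jointly with positions 1, 2, 3 — only conjunction at position 6 is part of a tagging that satisfies every rule.
So the tagging must be: verb adverb adverb conjunction conjunction conjunction adverb conjunction adverb conjunction.
Checking: rule 1 ✓; rule 2 ✓; rule 3 ✓.

conjunction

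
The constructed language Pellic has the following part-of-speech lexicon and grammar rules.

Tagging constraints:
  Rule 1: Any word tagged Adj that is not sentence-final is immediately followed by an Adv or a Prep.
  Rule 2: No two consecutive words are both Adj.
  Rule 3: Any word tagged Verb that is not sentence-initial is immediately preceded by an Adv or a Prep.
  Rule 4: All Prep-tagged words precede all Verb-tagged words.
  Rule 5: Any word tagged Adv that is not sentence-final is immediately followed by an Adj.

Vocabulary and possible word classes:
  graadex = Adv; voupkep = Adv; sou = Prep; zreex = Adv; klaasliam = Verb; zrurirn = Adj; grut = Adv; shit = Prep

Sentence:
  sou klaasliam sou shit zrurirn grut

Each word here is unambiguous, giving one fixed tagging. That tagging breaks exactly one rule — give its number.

Fixed tagging: Prep Verb Prep Prep Adj Adv.
Checking each rule: R1 ✓, R2 ✓, R3 ✓, R4 ✗, R5 ✓.
Only rule 4 fails.

4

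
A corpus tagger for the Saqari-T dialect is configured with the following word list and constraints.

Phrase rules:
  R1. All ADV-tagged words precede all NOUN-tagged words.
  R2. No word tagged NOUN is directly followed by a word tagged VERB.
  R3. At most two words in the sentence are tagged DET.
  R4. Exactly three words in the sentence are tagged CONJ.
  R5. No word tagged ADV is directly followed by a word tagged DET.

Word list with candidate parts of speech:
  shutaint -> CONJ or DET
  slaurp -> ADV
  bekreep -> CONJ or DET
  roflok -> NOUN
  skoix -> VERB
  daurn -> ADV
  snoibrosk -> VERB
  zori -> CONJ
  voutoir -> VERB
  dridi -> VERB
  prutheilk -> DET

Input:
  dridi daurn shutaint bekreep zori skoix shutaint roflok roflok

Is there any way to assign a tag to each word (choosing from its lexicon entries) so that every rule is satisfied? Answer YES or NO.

Candidates per position — 1:dridi {VERB}; 2:daurn {ADV}; 3:shutaint {CONJ,DET}; 4:bekreep {CONJ,DET}; 5:zori {CONJ}; 6:skoix {VERB}; 7:shutaint {CONJ,DET}; 8:roflok {NOUN}; 9:roflok {NOUN}.
One satisfying assignment: VERB ADV CONJ DET CONJ VERB CONJ NOUN NOUN.
Checking: rule 1 satisfied; rule 2 satisfied; rule 3 satisfied; rule 4 satisfied; rule 5 satisfied.

YES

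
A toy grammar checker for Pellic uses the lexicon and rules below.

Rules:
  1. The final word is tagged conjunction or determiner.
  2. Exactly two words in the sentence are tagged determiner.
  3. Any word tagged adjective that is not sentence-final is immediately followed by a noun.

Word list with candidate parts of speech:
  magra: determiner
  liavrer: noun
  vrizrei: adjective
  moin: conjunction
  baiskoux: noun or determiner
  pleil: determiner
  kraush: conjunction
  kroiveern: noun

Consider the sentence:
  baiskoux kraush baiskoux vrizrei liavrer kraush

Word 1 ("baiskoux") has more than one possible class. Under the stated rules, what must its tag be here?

determiner

Candidates per position — 1:baiskoux {noun,determiner}; 2:kraush {conjunction}; 3:baiskoux {noun,determiner}; 4:vrizrei {adjective}; 5:liavrer {noun}; 6:kraush {conjunction}.
Position 1: tagging it noun would leave rule 2 unsatisfiable, so it must be determiner.
Position 3: tagging it noun would leave rule 2 unsatisfiable, so it must be determiner.
The unique satisfying tagging is: determiner conjunction determiner adjective noun conjunction.
Check: rule 1 ✓; rule 2 ✓; rule 3 ✓.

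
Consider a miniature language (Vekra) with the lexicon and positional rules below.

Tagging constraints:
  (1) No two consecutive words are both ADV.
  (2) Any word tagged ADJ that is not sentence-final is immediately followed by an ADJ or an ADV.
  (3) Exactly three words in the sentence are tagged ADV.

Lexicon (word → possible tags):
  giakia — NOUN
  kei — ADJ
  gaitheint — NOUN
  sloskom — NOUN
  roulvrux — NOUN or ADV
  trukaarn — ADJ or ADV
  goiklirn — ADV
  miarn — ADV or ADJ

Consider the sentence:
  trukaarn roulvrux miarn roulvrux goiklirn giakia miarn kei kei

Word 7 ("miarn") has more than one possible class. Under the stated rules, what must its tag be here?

ADJ

Candidates per position — 1:trukaarn {ADJ,ADV}; 2:roulvrux {NOUN,ADV}; 3:miarn {ADV,ADJ}; 4:roulvrux {NOUN,ADV}; 5:goiklirn {ADV}; 6:giakia {NOUN}; 7:miarn {ADV,ADJ}; 8:kei {ADJ}; 9:kei {ADJ}.
If word 4 were ADV, no tagging could satisfy rule 1; so word 4 is NOUN.
If word 3 were ADJ, no tagging could satisfy rule 2; so word 3 is ADV.
If word 2 were ADV, no tagging could satisfy rule 1; so word 2 is NOUN.
If word 1 were ADJ, no tagging could satisfy rule 2; so word 1 is ADV.
If word 7 were ADV, no tagging could satisfy rule 3; so word 7 is ADJ.
So the tagging must be: ADV NOUN ADV NOUN ADV NOUN ADJ ADJ ADJ.
Verifying each rule — rule 1 satisfied; rule 2 satisfied; rule 3 satisfied.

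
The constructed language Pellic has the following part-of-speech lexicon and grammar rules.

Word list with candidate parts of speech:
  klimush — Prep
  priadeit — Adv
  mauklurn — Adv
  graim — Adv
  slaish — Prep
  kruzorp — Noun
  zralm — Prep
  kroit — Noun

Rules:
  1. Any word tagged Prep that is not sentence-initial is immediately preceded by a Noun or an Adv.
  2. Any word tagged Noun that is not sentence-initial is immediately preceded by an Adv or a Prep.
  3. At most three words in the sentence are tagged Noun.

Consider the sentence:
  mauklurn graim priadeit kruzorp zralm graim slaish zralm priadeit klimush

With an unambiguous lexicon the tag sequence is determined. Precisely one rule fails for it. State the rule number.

Fixed tagging: Adv Adv Adv Noun Prep Adv Prep Prep Adv Prep.
Rule check: R1 fails, R2 ok, R3 ok.
Only rule 1 fails.

1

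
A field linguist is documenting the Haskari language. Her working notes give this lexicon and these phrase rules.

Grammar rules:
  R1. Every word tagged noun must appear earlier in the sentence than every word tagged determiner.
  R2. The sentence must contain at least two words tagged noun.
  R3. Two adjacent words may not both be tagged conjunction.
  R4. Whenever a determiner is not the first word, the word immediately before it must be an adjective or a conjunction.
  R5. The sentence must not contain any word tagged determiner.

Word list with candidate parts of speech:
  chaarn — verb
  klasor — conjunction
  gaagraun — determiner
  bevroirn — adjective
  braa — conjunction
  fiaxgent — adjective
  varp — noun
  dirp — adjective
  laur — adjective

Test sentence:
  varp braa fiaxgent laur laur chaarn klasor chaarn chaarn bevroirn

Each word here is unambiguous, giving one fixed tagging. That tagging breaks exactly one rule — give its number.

2

Fixed tagging: noun conjunction adjective adjective adjective verb conjunction verb verb adjective.
Rule check: R1 ✓, R2 ✗, R3 ✓, R4 ✓, R5 ✓.
Only rule 2 fails.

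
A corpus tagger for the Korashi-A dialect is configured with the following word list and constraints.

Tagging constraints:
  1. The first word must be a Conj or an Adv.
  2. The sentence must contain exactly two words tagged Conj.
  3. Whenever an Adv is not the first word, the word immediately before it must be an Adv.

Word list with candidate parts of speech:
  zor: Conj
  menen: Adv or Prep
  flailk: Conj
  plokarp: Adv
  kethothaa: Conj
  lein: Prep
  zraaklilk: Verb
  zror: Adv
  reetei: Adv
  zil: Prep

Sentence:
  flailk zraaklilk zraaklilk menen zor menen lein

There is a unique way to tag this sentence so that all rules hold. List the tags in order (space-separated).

Candidates per position — 1:flailk {Conj}; 2:zraaklilk {Verb}; 3:zraaklilk {Verb}; 4:menen {Adv,Prep}; 5:zor {Conj}; 6:menen {Adv,Prep}; 7:lein {Prep}.
Position 4: Adv is ruled out by rule 3; that leaves Prep.
Position 6: Adv is ruled out by rule 3; that leaves Prep.
That leaves exactly one tagging: Conj Verb Verb Prep Conj Prep Prep.
Verifying each rule — rule 1 holds; rule 2 holds; rule 3 holds.

Conj Verb Verb Prep Conj Prep Prep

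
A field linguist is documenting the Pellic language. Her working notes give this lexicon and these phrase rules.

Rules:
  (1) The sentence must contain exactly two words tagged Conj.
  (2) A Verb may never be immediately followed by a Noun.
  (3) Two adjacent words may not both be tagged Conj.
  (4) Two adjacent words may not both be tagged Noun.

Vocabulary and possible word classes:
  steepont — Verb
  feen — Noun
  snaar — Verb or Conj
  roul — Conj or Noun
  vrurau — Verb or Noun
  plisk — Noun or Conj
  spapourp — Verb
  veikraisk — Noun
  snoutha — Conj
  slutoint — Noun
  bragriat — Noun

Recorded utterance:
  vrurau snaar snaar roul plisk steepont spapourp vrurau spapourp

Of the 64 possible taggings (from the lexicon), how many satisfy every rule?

Candidates per position — 1:vrurau {Verb,Noun}; 2:snaar {Verb,Conj}; 3:snaar {Verb,Conj}; 4:roul {Conj,Noun}; 5:plisk {Noun,Conj}; 6:steepont {Verb}; 7:spapourp {Verb}; 8:vrurau {Verb,Noun}; 9:spapourp {Verb}.
There are 64 candidate sequences in total.
The sequences that satisfy every rule: Verb Verb Conj Noun Conj Verb Verb Verb Verb; Verb Conj Verb Conj Noun Verb Verb Verb Verb; Noun Verb Conj Noun Conj Verb Verb Verb Verb; Noun Conj Verb Conj Noun Verb Verb Verb Verb.
Count = 4.

4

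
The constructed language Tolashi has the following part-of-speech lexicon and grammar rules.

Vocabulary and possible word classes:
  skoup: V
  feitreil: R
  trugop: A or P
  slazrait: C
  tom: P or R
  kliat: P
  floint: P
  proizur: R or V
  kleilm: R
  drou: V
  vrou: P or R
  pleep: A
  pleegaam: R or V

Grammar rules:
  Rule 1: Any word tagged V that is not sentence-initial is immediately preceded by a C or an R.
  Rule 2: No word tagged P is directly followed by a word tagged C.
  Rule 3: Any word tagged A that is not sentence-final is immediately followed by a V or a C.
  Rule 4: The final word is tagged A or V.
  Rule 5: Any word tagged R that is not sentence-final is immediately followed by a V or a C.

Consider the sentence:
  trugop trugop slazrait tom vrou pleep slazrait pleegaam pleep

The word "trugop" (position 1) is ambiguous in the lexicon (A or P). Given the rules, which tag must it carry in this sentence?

Candidates per position — 1:trugop {A,P}; 2:trugop {A,P}; 3:slazrait {C}; 4:tom {P,R}; 5:vrou {P,R}; 6:pleep {A}; 7:slazrait {C}; 8:pleegaam {R,V}; 9:pleep {A}.
Word 1 cannot be A — rule 3 would then fail for every completion. It is P.
Word 2 cannot be P — rule 2 would then fail for every completion. It is A.
Word 4 cannot be R — rule 5 would then fail for every completion. It is P.
Word 5 cannot be R — rule 5 would then fail for every completion. It is P.
Word 8 cannot be R — rule 5 would then fail for every completion. It is V.
The only consistent sequence is: P A C P P A C V A.
Verifying each rule — rule 1 ok; rule 2 ok; rule 3 ok; rule 4 ok; rule 5 ok.

P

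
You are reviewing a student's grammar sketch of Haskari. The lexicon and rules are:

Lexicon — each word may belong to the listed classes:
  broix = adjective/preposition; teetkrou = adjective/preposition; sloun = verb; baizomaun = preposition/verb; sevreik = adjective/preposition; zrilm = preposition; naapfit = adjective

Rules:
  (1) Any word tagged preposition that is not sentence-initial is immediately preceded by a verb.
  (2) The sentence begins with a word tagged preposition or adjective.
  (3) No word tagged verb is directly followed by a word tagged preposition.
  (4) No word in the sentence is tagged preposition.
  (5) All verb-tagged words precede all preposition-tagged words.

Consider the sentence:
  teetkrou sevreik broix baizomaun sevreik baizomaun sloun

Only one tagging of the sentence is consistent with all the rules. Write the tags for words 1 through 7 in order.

adjective adjective adjective verb adjective verb verb

Candidates per position — 1:teetkrou {adjective,preposition}; 2:sevreik {adjective,preposition}; 3:broix {adjective,preposition}; 4:baizomaun {preposition,verb}; 5:sevreik {adjective,preposition}; 6:baizomaun {preposition,verb}; 7:sloun {verb}.
Position 1: tagging it preposition would leave rule 4 unsatisfiable, so it must be adjective.
Position 2: tagging it preposition would leave rule 1 unsatisfiable, so it must be adjective.
Position 3: tagging it preposition would leave rule 1 unsatisfiable, so it must be adjective.
Position 4: tagging it preposition would leave rule 1 unsatisfiable, so it must be verb.
Position 5: tagging it preposition would leave rule 3 unsatisfiable, so it must be adjective.
Position 6: tagging it preposition would leave rule 1 unsatisfiable, so it must be verb.
The only consistent sequence is: adjective adjective adjective verb adjective verb verb.
Verifying each rule — rule 1 holds; rule 2 holds; rule 3 holds; rule 4 holds; rule 5 holds.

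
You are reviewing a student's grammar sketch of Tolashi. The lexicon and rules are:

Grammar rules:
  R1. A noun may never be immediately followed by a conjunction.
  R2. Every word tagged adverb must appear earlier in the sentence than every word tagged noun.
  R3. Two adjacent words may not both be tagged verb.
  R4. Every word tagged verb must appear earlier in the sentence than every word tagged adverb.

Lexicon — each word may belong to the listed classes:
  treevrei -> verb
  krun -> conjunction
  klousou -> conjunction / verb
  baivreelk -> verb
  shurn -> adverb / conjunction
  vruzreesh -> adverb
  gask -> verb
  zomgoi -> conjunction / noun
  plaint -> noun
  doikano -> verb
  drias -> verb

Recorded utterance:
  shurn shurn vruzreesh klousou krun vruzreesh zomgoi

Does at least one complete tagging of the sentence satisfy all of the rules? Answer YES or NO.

YES

Candidates per position — 1:shurn {adverb,conjunction}; 2:shurn {adverb,conjunction}; 3:vruzreesh {adverb}; 4:klousou {conjunction,verb}; 5:krun {conjunction}; 6:vruzreesh {adverb}; 7:zomgoi {conjunction,noun}.
One satisfying assignment: conjunction conjunction adverb conjunction conjunction adverb noun.
Checking: rule 1 ✓; rule 2 ✓; rule 3 ✓; rule 4 ✓.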